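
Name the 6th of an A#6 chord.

Root of A#6 = A#. The 6th is a major 6th: A# up a major 6th → F##.

F##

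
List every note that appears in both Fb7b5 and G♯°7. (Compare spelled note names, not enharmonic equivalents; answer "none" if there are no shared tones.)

none

Fb7b5: Fb Ab Cbb Ebb
G♯°7: G# B D F
Common to both → none.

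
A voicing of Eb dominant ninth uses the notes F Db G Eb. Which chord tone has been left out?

Bb

Eb dominant ninth = Eb, G, Bb, Db, F. The voicing lacks the 5th (perfect 5th), Bb.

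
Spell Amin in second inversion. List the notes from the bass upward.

E – A – C

In root position, Amin is A–C–E.
Second inversion puts the fifth (E) in the bass.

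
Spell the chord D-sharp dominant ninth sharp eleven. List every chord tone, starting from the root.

D# F## A# C# E# G##

D-sharp dominant ninth sharp eleven: dominant ninth sharp eleven on D#.
Root: D#
Major 3rd (3rd): F##
Perfect 5th (5th): A#
Minor 7th (7th): C#
Major 9th (9th): E#
Augmented 11th (11th): G##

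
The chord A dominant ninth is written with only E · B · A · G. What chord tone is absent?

C-sharp

The full A dominant ninth chord is A, C-sharp, E, G, B.
Comparing with the voicing, the major 3rd (3rd) — C-sharp — is absent.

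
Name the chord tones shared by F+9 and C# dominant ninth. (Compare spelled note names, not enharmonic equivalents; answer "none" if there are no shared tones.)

C♯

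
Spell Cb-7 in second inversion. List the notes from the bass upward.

Cb-7 = Cb–Ebb–Gb–Bbb; second inversion → fifth (Gb) lowest.

Gb, Bbb, Cb, Ebb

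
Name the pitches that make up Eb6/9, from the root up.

Eb6/9 is a six-nine built on Eb.
root → Eb
3rd (major 3rd) → G
5th (perfect 5th) → Bb
6th (major 6th) → C
9th (major 9th) → F

Eb – G – Bb – C – F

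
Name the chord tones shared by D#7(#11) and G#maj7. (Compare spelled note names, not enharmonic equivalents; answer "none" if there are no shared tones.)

D#7(#11) = D#, F##, A#, C#, G##.
G#maj7 = G#, B#, D#, F##.
Shared: D#, F##.

D#  F##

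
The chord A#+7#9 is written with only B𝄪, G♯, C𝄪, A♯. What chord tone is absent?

E𝄪

A#+7#9 = A♯, C𝄪, E𝄪, G♯, B𝄪. The voicing lacks the 5th (augmented 5th), E𝄪.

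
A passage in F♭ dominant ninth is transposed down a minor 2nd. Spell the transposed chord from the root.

E-flat  G  B-flat  D-flat  F

F-flat down a minor 2nd → E-flat. New chord: E-flat dominant ninth.
Root: E-flat
Major 3rd (3rd): G
Perfect 5th (5th): B-flat
Minor 7th (7th): D-flat
Major 9th (9th): F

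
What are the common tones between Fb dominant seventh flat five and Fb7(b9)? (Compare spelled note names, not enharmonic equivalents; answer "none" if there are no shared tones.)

Fb dominant seventh flat five = Fb, Ab, Cbb, Ebb.
Fb7(b9) = Fb, Ab, Cb, Ebb, Gbb.
Shared: Fb, Ab, Ebb.

Fb, Ab, Ebb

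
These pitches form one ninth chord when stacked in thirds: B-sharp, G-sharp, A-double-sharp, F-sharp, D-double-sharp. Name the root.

G-sharp

Stacking in thirds gives G-sharp – B-sharp – D-double-sharp – F-sharp – A-double-sharp, so G-sharp is the root — G-sharp dominant seventh sharp nine sharp five.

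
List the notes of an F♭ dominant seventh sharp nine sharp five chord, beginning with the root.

Fb – Ab – C – Ebb – G

F♭ dominant seventh sharp nine sharp five is a dominant seventh sharp nine sharp five built on Fb.
- root: Fb
- major 3rd: Ab
- augmented 5th: C
- minor 7th: Ebb
- augmented 9th: G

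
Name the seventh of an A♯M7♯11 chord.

G##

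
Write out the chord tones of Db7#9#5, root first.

Db F A Cb E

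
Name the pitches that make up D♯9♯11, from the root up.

Root D#, quality dominant ninth sharp eleven:
Root: D#
Major 3rd (3rd): F##
Perfect 5th (5th): A#
Minor 7th (7th): C#
Major 9th (9th): E#
Augmented 11th (11th): G##

D#  F##  A#  C#  E#  G##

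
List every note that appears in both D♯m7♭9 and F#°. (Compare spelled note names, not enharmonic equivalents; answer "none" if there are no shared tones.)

F#

D♯m7♭9: D# F# A# C# E
F#°: F# A C
Common to both → F#.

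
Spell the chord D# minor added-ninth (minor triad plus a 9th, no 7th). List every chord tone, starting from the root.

Root D-sharp, quality minor added-ninth:
Root: D-sharp
Minor 3rd (3rd): F-sharp
Perfect 5th (5th): A-sharp
Major 9th (9th): E-sharp

D-sharp F-sharp A-sharp E-sharp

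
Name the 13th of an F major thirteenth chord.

Root of F major thirteenth = F. The 13th is a major 13th: F up a major 13th → D.

D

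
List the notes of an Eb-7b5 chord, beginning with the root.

Eb, Gb, Bbb, Db

Eb-7b5: half-diminished seventh on Eb.
Eb — root
Gb — minor 3rd
Bbb — diminished 5th
Db — minor 7th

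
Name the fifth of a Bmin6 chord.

Bmin6 is built on B; its 5th is a perfect 5th above the root.
A fifth above B uses the letter F, and the perfect 5th above B is F#.

F#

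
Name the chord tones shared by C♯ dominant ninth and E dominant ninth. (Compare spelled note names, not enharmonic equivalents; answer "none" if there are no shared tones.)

G-sharp  B

C♯ dominant ninth = C-sharp, E-sharp, G-sharp, B, D-sharp.
E dominant ninth = E, G-sharp, B, D, F-sharp.
Shared: G-sharp, B.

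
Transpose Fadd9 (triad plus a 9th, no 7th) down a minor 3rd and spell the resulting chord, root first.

D  F#  A  E

Transposed root: F → D (minor 3rd down). So we spell D added-ninth:
root → D
3rd (major 3rd) → F#
5th (perfect 5th) → A
9th (major 9th) → E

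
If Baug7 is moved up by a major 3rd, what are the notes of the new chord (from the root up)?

D# – F## – A## – C#

Transposed root: B → D# (major 3rd up). So we spell D# augmented seventh:
Root: D#
Major 3rd (3rd): F##
Augmented 5th (5th): A##
Minor 7th (7th): C#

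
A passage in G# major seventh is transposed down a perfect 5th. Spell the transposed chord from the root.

Transposed root: G-sharp → C-sharp (perfect 5th down). So we spell C-sharp major seventh:
C-sharp — root
E-sharp — major 3rd
G-sharp — perfect 5th
B-sharp — major 7th

C-sharp – E-sharp – G-sharp – B-sharp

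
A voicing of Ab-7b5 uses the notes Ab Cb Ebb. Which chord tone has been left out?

The full Ab-7b5 chord is Ab, Cb, Ebb, Gb.
Comparing with the voicing, the minor 7th (7th) — Gb — is absent.

Gb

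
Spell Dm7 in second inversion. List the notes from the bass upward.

A C D F

Dm7 = D–F–A–C; second inversion → fifth (A) lowest.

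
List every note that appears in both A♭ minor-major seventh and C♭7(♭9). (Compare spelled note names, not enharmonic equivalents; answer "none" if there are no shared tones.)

Cb Eb

A♭ minor-major seventh = Ab, Cb, Eb, G.
C♭7(♭9) = Cb, Eb, Gb, Bbb, Dbb.
Shared: Cb, Eb.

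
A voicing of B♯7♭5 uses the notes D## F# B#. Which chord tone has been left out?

A#

B♯7♭5 = B#, D##, F#, A#. The voicing lacks the 7th (minor 7th), A#.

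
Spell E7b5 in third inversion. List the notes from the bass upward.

D  E  G#  Bb

In root position, E7b5 is E–G#–Bb–D.
Third inversion puts the seventh (D) in the bass.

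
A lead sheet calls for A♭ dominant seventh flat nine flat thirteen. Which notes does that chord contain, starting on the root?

A♭ dominant seventh flat nine flat thirteen: dominant seventh flat nine flat thirteen on Ab.
Root: Ab
Major 3rd (3rd): C
Perfect 5th (5th): Eb
Minor 7th (7th): Gb
Minor 9th (9th): Bbb
Minor 13th (13th): Fb

Ab C Eb Gb Bbb Fb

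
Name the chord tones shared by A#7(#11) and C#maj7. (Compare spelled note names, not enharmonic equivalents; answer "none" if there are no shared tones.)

E#, G#

A#7(#11) = A#, C##, E#, G#, D##.
C#maj7 = C#, E#, G#, B#.
Shared: E#, G#.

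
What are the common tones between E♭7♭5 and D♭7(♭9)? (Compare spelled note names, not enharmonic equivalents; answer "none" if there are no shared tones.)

E♭7♭5 = Eb, G, Bbb, Db.
D♭7(♭9) = Db, F, Ab, Cb, Ebb.
Shared: Db.

Db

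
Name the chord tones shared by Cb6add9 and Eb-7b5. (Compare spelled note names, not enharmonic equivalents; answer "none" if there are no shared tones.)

Eb – Gb – Db

Cb6add9 = Cb, Eb, Gb, Ab, Db.
Eb-7b5 = Eb, Gb, Bbb, Db.
Shared: Eb, Gb, Db.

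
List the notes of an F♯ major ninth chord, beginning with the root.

F# – A# – C# – E# – G#

F♯ major ninth: major ninth on F#.
- root: F#
- major 3rd: A#
- perfect 5th: C#
- major 7th: E#
- major 9th: G#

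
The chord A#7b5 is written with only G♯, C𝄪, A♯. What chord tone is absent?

The full A#7b5 chord is A♯, C𝄪, E, G♯.
Comparing with the voicing, the diminished 5th (5th) — E — is absent.

E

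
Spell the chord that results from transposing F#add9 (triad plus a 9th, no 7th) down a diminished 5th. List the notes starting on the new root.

F# down a diminished 5th → B#. New chord: B# added-ninth.
Root: B#
Major 3rd (3rd): D##
Perfect 5th (5th): F##
Major 9th (9th): C##

B# D## F## C##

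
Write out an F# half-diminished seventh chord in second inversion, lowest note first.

F# half-diminished seventh = F-sharp–A–C–E; second inversion → fifth (C) lowest.

C, E, F-sharp, A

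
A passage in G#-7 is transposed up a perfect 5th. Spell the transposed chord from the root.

Transposed root: G# → D# (perfect 5th up). So we spell D# minor seventh:
- root: D#
- minor 3rd: F#
- perfect 5th: A#
- minor 7th: C#

D#, F#, A#, C#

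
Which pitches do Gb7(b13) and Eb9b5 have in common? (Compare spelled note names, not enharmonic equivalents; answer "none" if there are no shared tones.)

Db

Gb7(b13): Gb Bb Db Fb Ebb
Eb9b5: Eb G Bbb Db F
Common to both → Db.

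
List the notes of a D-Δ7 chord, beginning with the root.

Root D, quality minor-major seventh:
Root: D
Minor 3rd (3rd): F
Perfect 5th (5th): A
Major 7th (7th): C♯

D – F – A – C♯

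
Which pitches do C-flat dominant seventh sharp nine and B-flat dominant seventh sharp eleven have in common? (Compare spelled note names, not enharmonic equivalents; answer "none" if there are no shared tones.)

C-flat dominant seventh sharp nine: C-flat E-flat G-flat B-double-flat D
B-flat dominant seventh sharp eleven: B-flat D F A-flat E
Common to both → D.

D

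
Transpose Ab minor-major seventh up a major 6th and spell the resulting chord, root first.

F Ab C E

A major 6th up from Ab is F, so the new chord is F minor-major seventh.
F — root
Ab — minor 3rd
C — perfect 5th
E — major 7th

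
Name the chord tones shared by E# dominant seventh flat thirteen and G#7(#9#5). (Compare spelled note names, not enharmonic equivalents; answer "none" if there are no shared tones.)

B♯

E# dominant seventh flat thirteen = E♯, G𝄪, B♯, D♯, C♯.
G#7(#9#5) = G♯, B♯, D𝄪, F♯, A𝄪.
Shared: B♯.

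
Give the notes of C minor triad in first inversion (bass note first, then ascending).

In root position, C minor triad is C–E-flat–G.
First inversion puts the third (E-flat) in the bass.

E-flat, G, C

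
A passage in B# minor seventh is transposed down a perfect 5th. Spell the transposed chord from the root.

E#  G#  B#  D#

A perfect 5th down from B# is E#, so the new chord is E# minor seventh.
Root: E#
Minor 3rd (3rd): G#
Perfect 5th (5th): B#
Minor 7th (7th): D#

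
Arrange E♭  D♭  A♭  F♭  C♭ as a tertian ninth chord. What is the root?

D♭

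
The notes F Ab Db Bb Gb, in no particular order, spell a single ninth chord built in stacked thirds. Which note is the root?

Stacking in thirds gives Gb – Bb – Db – F – Ab, so Gb is the root — Gb major ninth.

Gb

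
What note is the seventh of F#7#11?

E

F#7#11 is built on F♯; its 7th is a minor 7th above the root.
A seventh above F uses the letter E, and the minor 7th above F♯ is E.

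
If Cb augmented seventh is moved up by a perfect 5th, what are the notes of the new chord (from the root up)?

Transposed root: C-flat → G-flat (perfect 5th up). So we spell G-flat augmented seventh:
root → G-flat
3rd (major 3rd) → B-flat
5th (augmented 5th) → D
7th (minor 7th) → F-flat

G-flat – B-flat – D – F-flat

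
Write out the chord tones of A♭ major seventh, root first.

Root Ab, quality major seventh:
- root: Ab
- major 3rd: C
- perfect 5th: Eb
- major 7th: G

Ab  C  Eb  G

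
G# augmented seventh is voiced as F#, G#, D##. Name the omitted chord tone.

B#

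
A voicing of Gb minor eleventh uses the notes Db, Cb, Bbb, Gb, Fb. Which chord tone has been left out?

Ab

Gb minor eleventh = Gb, Bbb, Db, Fb, Ab, Cb. The voicing lacks the 9th (major 9th), Ab.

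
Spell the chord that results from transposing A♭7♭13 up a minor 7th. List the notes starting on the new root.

Gb, Bb, Db, Fb, Ebb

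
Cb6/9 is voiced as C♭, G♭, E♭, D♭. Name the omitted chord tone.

Cb6/9 = C♭, E♭, G♭, A♭, D♭. The voicing lacks the 6th (major 6th), A♭.

A♭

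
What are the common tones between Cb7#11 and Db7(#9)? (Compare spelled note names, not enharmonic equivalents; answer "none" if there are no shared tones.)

Cb F

Cb7#11: Cb Eb Gb Bbb F
Db7(#9): Db F Ab Cb E
Common to both → Cb, F.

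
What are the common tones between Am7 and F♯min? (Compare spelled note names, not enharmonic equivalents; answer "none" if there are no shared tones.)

Am7 = A, C, E, G.
F♯min = F#, A, C#.
Shared: A.

A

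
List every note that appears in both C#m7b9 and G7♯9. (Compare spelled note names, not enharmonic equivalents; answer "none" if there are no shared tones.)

B – D

C#m7b9 = C#, E, G#, B, D.
G7♯9 = G, B, D, F, A#.
Shared: B, D.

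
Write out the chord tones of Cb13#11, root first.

Root Cb, quality dominant thirteenth sharp eleven:
Cb — root
Eb — major 3rd
Gb — perfect 5th
Bbb — minor 7th
Db — major 9th
F — augmented 11th
Ab — major 13th

Cb – Eb – Gb – Bbb – Db – F – Ab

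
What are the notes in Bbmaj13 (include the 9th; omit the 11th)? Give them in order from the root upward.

Bbmaj13 is a major thirteenth built on Bb.
Bb — root
D — major 3rd
F — perfect 5th
A — major 7th
C — major 9th
G — major 13th

Bb  D  F  A  C  G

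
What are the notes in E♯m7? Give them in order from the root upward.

E♯m7 is a minor seventh built on E♯.
root → E♯
3rd (minor 3rd) → G♯
5th (perfect 5th) → B♯
7th (minor 7th) → D♯

E♯, G♯, B♯, D♯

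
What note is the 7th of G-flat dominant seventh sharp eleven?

F-flat

Root of G-flat dominant seventh sharp eleven = G-flat. The 7th is a minor 7th: G-flat up a minor 7th → F-flat.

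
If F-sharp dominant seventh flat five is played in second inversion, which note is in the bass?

C

F-sharp dominant seventh flat five = F#–A#–C–E. Second inversion → fifth in the bass = C.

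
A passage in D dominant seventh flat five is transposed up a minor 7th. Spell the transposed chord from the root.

C E Gb Bb

Transposed root: D → C (minor 7th up). So we spell C dominant seventh flat five:
Root: C
Major 3rd (3rd): E
Diminished 5th (5th): Gb
Minor 7th (7th): Bb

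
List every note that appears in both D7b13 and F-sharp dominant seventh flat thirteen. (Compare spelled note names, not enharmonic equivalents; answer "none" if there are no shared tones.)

D, F♯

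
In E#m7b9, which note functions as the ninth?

F#

E#m7b9 is built on E#; its 9th is a minor 9th above the root.
A second above E uses the letter F, and the minor 9th above E# is F#.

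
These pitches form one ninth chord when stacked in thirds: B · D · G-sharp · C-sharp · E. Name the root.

Stacking in thirds gives C-sharp – E – G-sharp – B – D, so C-sharp is the root — C-sharp minor seventh flat nine.

C-sharp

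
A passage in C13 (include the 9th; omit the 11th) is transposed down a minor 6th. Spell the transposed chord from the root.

E, G#, B, D, F#, C#

A minor 6th down from C is E, so the new chord is E dominant thirteenth.
Root: E
Major 3rd (3rd): G#
Perfect 5th (5th): B
Minor 7th (7th): D
Major 9th (9th): F#
Major 13th (13th): C#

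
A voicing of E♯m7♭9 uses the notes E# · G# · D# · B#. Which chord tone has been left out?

E♯m7♭9 = E#, G#, B#, D#, F#. The voicing lacks the 9th (minor 9th), F#.

F#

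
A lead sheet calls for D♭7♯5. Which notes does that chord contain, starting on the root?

Db  F  A  Cb

D♭7♯5: augmented seventh on Db.
Db — root
F — major 3rd
A — augmented 5th
Cb — minor 7th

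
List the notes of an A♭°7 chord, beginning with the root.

Root Ab, quality diminished seventh:
root → Ab
3rd (minor 3rd) → Cb
5th (diminished 5th) → Ebb
7th (diminished 7th) → Gbb

Ab Cb Ebb Gbb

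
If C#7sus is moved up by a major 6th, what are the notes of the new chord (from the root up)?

Transposed root: C# → A# (major 6th up). So we spell A# dominant seventh suspended fourth:
root → A#
4th (perfect 4th) → D#
5th (perfect 5th) → E#
7th (minor 7th) → G#

A#, D#, E#, G#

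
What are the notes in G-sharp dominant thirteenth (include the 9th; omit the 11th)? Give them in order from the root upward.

G# B# D# F# A# E#

G-sharp dominant thirteenth: dominant thirteenth on G#.
- root: G#
- major 3rd: B#
- perfect 5th: D#
- minor 7th: F#
- major 9th: A#
- major 13th: E#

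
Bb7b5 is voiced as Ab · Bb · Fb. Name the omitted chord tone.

D

The full Bb7b5 chord is Bb, D, Fb, Ab.
Comparing with the voicing, the major 3rd (3rd) — D — is absent.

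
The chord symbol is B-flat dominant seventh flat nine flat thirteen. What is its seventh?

Ab

Root of B-flat dominant seventh flat nine flat thirteen = Bb. The 7th is a minor 7th: Bb up a minor 7th → Ab.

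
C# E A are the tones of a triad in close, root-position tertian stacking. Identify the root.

A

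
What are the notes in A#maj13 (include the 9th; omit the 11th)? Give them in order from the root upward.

A#maj13 is a major thirteenth built on A#.
Root: A#
Major 3rd (3rd): C##
Perfect 5th (5th): E#
Major 7th (7th): G##
Major 9th (9th): B#
Major 13th (13th): F##

A#, C##, E#, G##, B#, F##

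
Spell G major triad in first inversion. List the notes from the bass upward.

B – D – G

In root position, G major triad is G–B–D.
First inversion puts the third (B) in the bass.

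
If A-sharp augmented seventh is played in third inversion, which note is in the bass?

G#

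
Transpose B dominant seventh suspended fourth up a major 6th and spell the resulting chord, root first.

G-sharp  C-sharp  D-sharp  F-sharp

A major 6th up from B is G-sharp, so the new chord is G-sharp dominant seventh suspended fourth.
root → G-sharp
4th (perfect 4th) → C-sharp
5th (perfect 5th) → D-sharp
7th (minor 7th) → F-sharp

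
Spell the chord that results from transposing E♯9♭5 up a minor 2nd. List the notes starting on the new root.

F♯  A♯  C  E  G♯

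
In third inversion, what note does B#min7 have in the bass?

A#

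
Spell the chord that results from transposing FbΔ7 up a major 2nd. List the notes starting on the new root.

Gb, Bb, Db, F

Transposed root: Fb → Gb (major 2nd up). So we spell Gb major seventh:
- root: Gb
- major 3rd: Bb
- perfect 5th: Db
- major 7th: F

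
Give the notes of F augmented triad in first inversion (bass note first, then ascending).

A, C#, F

In root position, F augmented triad is F–A–C#.
First inversion puts the third (A) in the bass.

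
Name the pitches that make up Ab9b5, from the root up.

Ab – C – Ebb – Gb – Bb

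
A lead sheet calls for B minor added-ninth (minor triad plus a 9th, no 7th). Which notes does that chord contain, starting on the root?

B, D, F-sharp, C-sharp

B minor added-ninth is a minor added-ninth built on B.
B — root
D — minor 3rd
F-sharp — perfect 5th
C-sharp — major 9th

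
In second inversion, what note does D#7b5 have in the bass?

A

D#7b5 in root position is D#–F##–A–C#.
Second inversion places the fifth in the bass, which is A.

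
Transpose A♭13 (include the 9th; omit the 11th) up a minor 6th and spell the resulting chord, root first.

A minor 6th up from A♭ is F♭, so the new chord is F♭ dominant thirteenth.
- root: F♭
- major 3rd: A♭
- perfect 5th: C♭
- minor 7th: E𝄫
- major 9th: G♭
- major 13th: D♭

F♭  A♭  C♭  E𝄫  G♭  D♭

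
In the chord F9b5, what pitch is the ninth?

G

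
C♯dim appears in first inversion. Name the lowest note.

E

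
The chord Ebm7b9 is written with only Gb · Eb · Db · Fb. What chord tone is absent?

Bb

The full Ebm7b9 chord is Eb, Gb, Bb, Db, Fb.
Comparing with the voicing, the perfect 5th (5th) — Bb — is absent.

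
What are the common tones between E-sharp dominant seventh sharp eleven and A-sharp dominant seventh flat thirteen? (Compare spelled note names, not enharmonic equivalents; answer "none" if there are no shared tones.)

E-sharp dominant seventh sharp eleven: E-sharp G-double-sharp B-sharp D-sharp A-double-sharp
A-sharp dominant seventh flat thirteen: A-sharp C-double-sharp E-sharp G-sharp F-sharp
Common to both → E-sharp.

E-sharp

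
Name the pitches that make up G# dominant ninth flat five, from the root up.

G# dominant ninth flat five is a dominant ninth flat five built on G#.
root → G#
3rd (major 3rd) → B#
5th (diminished 5th) → D
7th (minor 7th) → F#
9th (major 9th) → A#

G#, B#, D, F#, A#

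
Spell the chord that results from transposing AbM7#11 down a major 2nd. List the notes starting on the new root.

G♭  B♭  D♭  F  C

A major 2nd down from A♭ is G♭, so the new chord is G♭ major seventh sharp eleven.
G♭ — root
B♭ — major 3rd
D♭ — perfect 5th
F — major 7th
C — augmented 11th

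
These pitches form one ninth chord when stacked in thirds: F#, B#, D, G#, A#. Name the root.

Stacking in thirds gives G# – B# – D – F# – A#, so G# is the root — G# dominant ninth flat five.

G#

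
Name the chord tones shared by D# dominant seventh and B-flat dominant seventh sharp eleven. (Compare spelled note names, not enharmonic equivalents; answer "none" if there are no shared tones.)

none

D# dominant seventh = D-sharp, F-double-sharp, A-sharp, C-sharp.
B-flat dominant seventh sharp eleven = B-flat, D, F, A-flat, E.
Shared: none.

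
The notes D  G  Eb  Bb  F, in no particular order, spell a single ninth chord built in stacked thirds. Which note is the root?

Eb

Stacking in thirds gives Eb – G – Bb – D – F, so Eb is the root — Eb major ninth.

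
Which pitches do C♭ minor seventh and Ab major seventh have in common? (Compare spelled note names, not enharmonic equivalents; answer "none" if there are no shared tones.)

C♭ minor seventh = C-flat, E-double-flat, G-flat, B-double-flat.
Ab major seventh = A-flat, C, E-flat, G.
Shared: none.

none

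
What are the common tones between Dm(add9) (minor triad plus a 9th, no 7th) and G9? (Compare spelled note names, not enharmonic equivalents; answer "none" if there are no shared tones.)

D, F, A

Dm(add9) = D, F, A, E.
G9 = G, B, D, F, A.
Shared: D, F, A.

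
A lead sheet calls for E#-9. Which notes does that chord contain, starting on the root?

Root E#, quality minor ninth:
E# — root
G# — minor 3rd
B# — perfect 5th
D# — minor 7th
F## — major 9th

E# – G# – B# – D# – F##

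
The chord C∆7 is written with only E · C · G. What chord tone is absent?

B

The full C∆7 chord is C, E, G, B.
Comparing with the voicing, the major 7th (7th) — B — is absent.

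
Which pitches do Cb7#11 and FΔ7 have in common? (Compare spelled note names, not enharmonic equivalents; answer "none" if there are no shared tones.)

F

Cb7#11 = C♭, E♭, G♭, B𝄫, F.
FΔ7 = F, A, C, E.
Shared: F.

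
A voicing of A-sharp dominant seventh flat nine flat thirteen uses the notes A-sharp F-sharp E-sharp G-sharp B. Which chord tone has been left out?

A-sharp dominant seventh flat nine flat thirteen = A-sharp, C-double-sharp, E-sharp, G-sharp, B, F-sharp. The voicing lacks the 3rd (major 3rd), C-double-sharp.

C-double-sharp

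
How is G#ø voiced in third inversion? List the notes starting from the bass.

G#ø = G#–B–D–F#; third inversion → seventh (F#) lowest.

F# – G# – B – D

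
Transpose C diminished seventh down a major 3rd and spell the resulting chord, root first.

Ab, Cb, Ebb, Gbb

C down a major 3rd → Ab. New chord: Ab diminished seventh.
Ab — root
Cb — minor 3rd
Ebb — diminished 5th
Gbb — diminished 7th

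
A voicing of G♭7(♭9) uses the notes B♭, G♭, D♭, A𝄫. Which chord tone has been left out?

F♭

G♭7(♭9) = G♭, B♭, D♭, F♭, A𝄫. The voicing lacks the 7th (minor 7th), F♭.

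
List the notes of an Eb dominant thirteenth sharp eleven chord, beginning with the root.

Eb dominant thirteenth sharp eleven is a dominant thirteenth sharp eleven built on Eb.
root → Eb
3rd (major 3rd) → G
5th (perfect 5th) → Bb
7th (minor 7th) → Db
9th (major 9th) → F
11th (augmented 11th) → A
13th (major 13th) → C

Eb G Bb Db F A C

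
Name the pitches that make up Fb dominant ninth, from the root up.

F-flat, A-flat, C-flat, E-double-flat, G-flat

Fb dominant ninth: dominant ninth on F-flat.
- root: F-flat
- major 3rd: A-flat
- perfect 5th: C-flat
- minor 7th: E-double-flat
- major 9th: G-flat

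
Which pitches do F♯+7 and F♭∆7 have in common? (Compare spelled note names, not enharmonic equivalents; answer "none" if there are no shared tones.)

none

F♯+7: F# A# C## E
F♭∆7: Fb Ab Cb Eb
Common to both → none.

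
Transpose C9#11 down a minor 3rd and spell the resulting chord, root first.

A, C♯, E, G, B, D♯

C down a minor 3rd → A. New chord: A dominant ninth sharp eleven.
Root: A
Major 3rd (3rd): C♯
Perfect 5th (5th): E
Minor 7th (7th): G
Major 9th (9th): B
Augmented 11th (11th): D♯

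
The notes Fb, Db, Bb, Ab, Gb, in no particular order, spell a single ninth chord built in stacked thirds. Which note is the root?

Gb

Arranged so that each adjacent pair is a third by letter name: Gb – Bb – Db – Fb – Ab.
The bottom of that stack, Gb, is the root (this is Gb dominant ninth).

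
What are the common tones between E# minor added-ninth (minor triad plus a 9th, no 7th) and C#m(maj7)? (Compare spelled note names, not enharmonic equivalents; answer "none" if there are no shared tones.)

G#  B#

E# minor added-ninth = E#, G#, B#, F##.
C#m(maj7) = C#, E, G#, B#.
Shared: G#, B#.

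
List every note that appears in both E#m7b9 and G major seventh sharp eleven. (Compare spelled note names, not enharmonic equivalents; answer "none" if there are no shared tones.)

F#

E#m7b9 = E#, G#, B#, D#, F#.
G major seventh sharp eleven = G, B, D, F#, C#.
Shared: F#.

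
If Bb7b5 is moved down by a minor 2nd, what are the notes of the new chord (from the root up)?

A minor 2nd down from Bb is A, so the new chord is A dominant seventh flat five.
- root: A
- major 3rd: C#
- diminished 5th: Eb
- minor 7th: G

A, C#, Eb, G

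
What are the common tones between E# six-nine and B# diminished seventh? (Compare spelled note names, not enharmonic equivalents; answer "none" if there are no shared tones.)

B-sharp

E# six-nine: E-sharp G-double-sharp B-sharp C-double-sharp F-double-sharp
B# diminished seventh: B-sharp D-sharp F-sharp A
Common to both → B-sharp.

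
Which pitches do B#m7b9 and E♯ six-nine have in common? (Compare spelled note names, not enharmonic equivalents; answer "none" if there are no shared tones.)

B# – F##

B#m7b9: B# D# F## A# C#
E♯ six-nine: E# G## B# C## F##
Common to both → B#, F##.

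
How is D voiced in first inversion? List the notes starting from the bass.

F♯ – A – D

D = D–F♯–A; first inversion → third (F♯) lowest.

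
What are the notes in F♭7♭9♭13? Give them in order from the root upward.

Fb, Ab, Cb, Ebb, Gbb, Dbb

F♭7♭9♭13 is a dominant seventh flat nine flat thirteen built on Fb.
Fb — root
Ab — major 3rd
Cb — perfect 5th
Ebb — minor 7th
Gbb — minor 9th
Dbb — minor 13th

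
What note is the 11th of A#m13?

Root of A#m13 = A#. The 11th is a perfect 11th: A# up a perfect 11th → D#.

D#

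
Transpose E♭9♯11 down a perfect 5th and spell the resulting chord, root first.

Transposed root: Eb → Ab (perfect 5th down). So we spell Ab dominant ninth sharp eleven:
root → Ab
3rd (major 3rd) → C
5th (perfect 5th) → Eb
7th (minor 7th) → Gb
9th (major 9th) → Bb
11th (augmented 11th) → D

Ab, C, Eb, Gb, Bb, D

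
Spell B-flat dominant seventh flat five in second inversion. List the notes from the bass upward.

F-flat  A-flat  B-flat  D

In root position, B-flat dominant seventh flat five is B-flat–D–F-flat–A-flat.
Second inversion puts the fifth (F-flat) in the bass.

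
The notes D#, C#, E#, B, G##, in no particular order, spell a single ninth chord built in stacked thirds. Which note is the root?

C#

Arranged so that each adjacent pair is a third by letter name: C# – E# – G## – B – D#.
The bottom of that stack, C#, is the root (this is C# dominant ninth sharp five).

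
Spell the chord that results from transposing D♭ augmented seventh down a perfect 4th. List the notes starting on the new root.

Db down a perfect 4th → Ab. New chord: Ab augmented seventh.
root → Ab
3rd (major 3rd) → C
5th (augmented 5th) → E
7th (minor 7th) → Gb

Ab, C, E, Gb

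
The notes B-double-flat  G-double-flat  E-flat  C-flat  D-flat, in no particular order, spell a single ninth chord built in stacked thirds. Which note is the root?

C-flat

Arranged so that each adjacent pair is a third by letter name: C-flat – E-flat – G-double-flat – B-double-flat – D-flat.
The bottom of that stack, C-flat, is the root (this is C-flat dominant ninth flat five).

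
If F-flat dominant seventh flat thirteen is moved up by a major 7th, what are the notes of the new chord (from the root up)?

E-flat  G  B-flat  D-flat  C-flat

F-flat up a major 7th → E-flat. New chord: E-flat dominant seventh flat thirteen.
E-flat — root
G — major 3rd
B-flat — perfect 5th
D-flat — minor 7th
C-flat — minor 13th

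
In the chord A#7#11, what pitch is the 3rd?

C𝄪

Root of A#7#11 = A♯. The 3rd is a major 3rd: A♯ up a major 3rd → C𝄪.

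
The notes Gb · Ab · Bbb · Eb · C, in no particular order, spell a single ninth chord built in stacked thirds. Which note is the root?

Stacking in thirds gives Ab – C – Eb – Gb – Bbb, so Ab is the root — Ab dominant seventh flat nine.

Ab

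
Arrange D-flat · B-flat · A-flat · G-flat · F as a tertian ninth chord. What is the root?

G-flat

Arranged so that each adjacent pair is a third by letter name: G-flat – B-flat – D-flat – F – A-flat.
The bottom of that stack, G-flat, is the root (this is G-flat major ninth).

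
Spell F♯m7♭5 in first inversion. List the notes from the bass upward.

In root position, F♯m7♭5 is F#–A–C–E.
First inversion puts the third (A) in the bass.

A  C  E  F#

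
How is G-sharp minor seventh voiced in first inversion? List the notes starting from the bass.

B  D-sharp  F-sharp  G-sharp

In root position, G-sharp minor seventh is G-sharp–B–D-sharp–F-sharp.
First inversion puts the third (B) in the bass.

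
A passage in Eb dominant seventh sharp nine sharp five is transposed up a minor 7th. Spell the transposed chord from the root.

D-flat, F, A, C-flat, E

A minor 7th up from E-flat is D-flat, so the new chord is D-flat dominant seventh sharp nine sharp five.
root → D-flat
3rd (major 3rd) → F
5th (augmented 5th) → A
7th (minor 7th) → C-flat
9th (augmented 9th) → E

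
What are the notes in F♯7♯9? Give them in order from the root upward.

F#, A#, C#, E, G##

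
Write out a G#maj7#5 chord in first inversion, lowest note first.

B# – D## – F## – G#

In root position, G#maj7#5 is G#–B#–D##–F##.
First inversion puts the third (B#) in the bass.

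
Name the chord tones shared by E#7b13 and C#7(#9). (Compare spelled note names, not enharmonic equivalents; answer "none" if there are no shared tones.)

E#7b13 = E♯, G𝄪, B♯, D♯, C♯.
C#7(#9) = C♯, E♯, G♯, B, D𝄪.
Shared: E♯, C♯.

E♯, C♯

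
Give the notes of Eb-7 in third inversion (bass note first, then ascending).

Db – Eb – Gb – Bb

Eb-7 = Eb–Gb–Bb–Db; third inversion → seventh (Db) lowest.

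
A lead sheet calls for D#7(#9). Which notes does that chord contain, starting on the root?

D♯, F𝄪, A♯, C♯, E𝄪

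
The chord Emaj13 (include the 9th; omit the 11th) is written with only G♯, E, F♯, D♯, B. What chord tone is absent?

C♯

The full Emaj13 chord is E, G♯, B, D♯, F♯, C♯.
Comparing with the voicing, the major 13th (13th) — C♯ — is absent.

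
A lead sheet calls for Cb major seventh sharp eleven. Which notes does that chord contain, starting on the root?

Cb  Eb  Gb  Bb  F

Root Cb, quality major seventh sharp eleven:
- root: Cb
- major 3rd: Eb
- perfect 5th: Gb
- major 7th: Bb
- augmented 11th: F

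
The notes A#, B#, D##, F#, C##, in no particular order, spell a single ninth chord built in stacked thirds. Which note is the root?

Arranged so that each adjacent pair is a third by letter name: B# – D## – F# – A# – C##.
The bottom of that stack, B#, is the root (this is B# dominant ninth flat five).

B#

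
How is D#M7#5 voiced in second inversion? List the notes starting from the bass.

A## – C## – D# – F##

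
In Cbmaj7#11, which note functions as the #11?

Cbmaj7#11 is built on Cb; its 11th is an augmented 11th above the root.
A fourth above C uses the letter F, and the augmented 11th above Cb is F.

F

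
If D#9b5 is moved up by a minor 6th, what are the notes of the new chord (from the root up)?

B, D#, F, A, C#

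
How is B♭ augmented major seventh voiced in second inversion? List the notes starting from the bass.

In root position, B♭ augmented major seventh is B-flat–D–F-sharp–A.
Second inversion puts the fifth (F-sharp) in the bass.

F-sharp – A – B-flat – D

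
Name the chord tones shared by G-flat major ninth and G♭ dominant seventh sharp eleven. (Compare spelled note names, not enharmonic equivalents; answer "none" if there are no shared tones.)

G-flat major ninth = G-flat, B-flat, D-flat, F, A-flat.
G♭ dominant seventh sharp eleven = G-flat, B-flat, D-flat, F-flat, C.
Shared: G-flat, B-flat, D-flat.

G-flat B-flat D-flat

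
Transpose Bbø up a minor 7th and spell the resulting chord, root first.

Transposed root: Bb → Ab (minor 7th up). So we spell Ab half-diminished seventh:
Ab — root
Cb — minor 3rd
Ebb — diminished 5th
Gb — minor 7th

Ab, Cb, Ebb, Gb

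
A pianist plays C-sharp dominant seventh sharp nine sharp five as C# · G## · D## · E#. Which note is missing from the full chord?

B

The full C-sharp dominant seventh sharp nine sharp five chord is C#, E#, G##, B, D##.
Comparing with the voicing, the minor 7th (7th) — B — is absent.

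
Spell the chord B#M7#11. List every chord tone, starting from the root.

B♯  D𝄪  F𝄪  A𝄪  E𝄪

B#M7#11 is a major seventh sharp eleven built on B♯.
Root: B♯
Major 3rd (3rd): D𝄪
Perfect 5th (5th): F𝄪
Major 7th (7th): A𝄪
Augmented 11th (11th): E𝄪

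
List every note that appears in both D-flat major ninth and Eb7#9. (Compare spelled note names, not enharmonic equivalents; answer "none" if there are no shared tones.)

D♭, E♭

D-flat major ninth: D♭ F A♭ C E♭
Eb7#9: E♭ G B♭ D♭ F♯
Common to both → D♭, E♭.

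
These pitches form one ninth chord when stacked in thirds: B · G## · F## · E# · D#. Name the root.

E#

Arranged so that each adjacent pair is a third by letter name: E# – G## – B – D# – F##.
The bottom of that stack, E#, is the root (this is E# dominant ninth flat five).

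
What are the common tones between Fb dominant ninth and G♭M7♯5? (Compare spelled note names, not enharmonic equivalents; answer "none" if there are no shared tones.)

Fb dominant ninth: Fb Ab Cb Ebb Gb
G♭M7♯5: Gb Bb D F
Common to both → Gb.

Gb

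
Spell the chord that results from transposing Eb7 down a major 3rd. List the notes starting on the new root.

A major 3rd down from Eb is Cb, so the new chord is Cb dominant seventh.
- root: Cb
- major 3rd: Eb
- perfect 5th: Gb
- minor 7th: Bbb

Cb Eb Gb Bbb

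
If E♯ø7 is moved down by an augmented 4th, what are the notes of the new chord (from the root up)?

B, D, F, A

E# down an augmented 4th → B. New chord: B half-diminished seventh.
- root: B
- minor 3rd: D
- diminished 5th: F
- minor 7th: A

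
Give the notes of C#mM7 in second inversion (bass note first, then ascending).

In root position, C#mM7 is C♯–E–G♯–B♯.
Second inversion puts the fifth (G♯) in the bass.

G♯ – B♯ – C♯ – E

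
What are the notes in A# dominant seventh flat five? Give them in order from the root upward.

A#, C##, E, G#

Root A#, quality dominant seventh flat five:
- root: A#
- major 3rd: C##
- diminished 5th: E
- minor 7th: G#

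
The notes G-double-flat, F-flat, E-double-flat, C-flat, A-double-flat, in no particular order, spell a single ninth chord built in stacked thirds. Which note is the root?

Stacking in thirds gives F-flat – A-double-flat – C-flat – E-double-flat – G-double-flat, so F-flat is the root — F-flat minor seventh flat nine.

F-flat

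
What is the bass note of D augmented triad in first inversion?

F-sharp

D augmented triad = D–F-sharp–A-sharp. First inversion → third in the bass = F-sharp.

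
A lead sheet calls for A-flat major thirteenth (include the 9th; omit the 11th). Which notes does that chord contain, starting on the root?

A-flat major thirteenth is a major thirteenth built on Ab.
Root: Ab
Major 3rd (3rd): C
Perfect 5th (5th): Eb
Major 7th (7th): G
Major 9th (9th): Bb
Major 13th (13th): F

Ab  C  Eb  G  Bb  F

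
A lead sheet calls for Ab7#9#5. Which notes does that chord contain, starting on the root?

Ab, C, E, Gb, B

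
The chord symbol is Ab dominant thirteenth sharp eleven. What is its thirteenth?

F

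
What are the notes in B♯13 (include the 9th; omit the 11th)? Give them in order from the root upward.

B♯, D𝄪, F𝄪, A♯, C𝄪, G𝄪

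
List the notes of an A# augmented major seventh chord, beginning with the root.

A-sharp, C-double-sharp, E-double-sharp, G-double-sharp

A# augmented major seventh: augmented major seventh on A-sharp.
Root: A-sharp
Major 3rd (3rd): C-double-sharp
Augmented 5th (5th): E-double-sharp
Major 7th (7th): G-double-sharp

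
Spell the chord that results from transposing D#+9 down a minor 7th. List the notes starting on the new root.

Transposed root: D# → E# (minor 7th down). So we spell E# dominant ninth sharp five:
- root: E#
- major 3rd: G##
- augmented 5th: B##
- minor 7th: D#
- major 9th: F##

E#  G##  B##  D#  F##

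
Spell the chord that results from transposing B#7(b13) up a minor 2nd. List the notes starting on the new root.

C# E# G# B A

A minor 2nd up from B# is C#, so the new chord is C# dominant seventh flat thirteen.
root → C#
3rd (major 3rd) → E#
5th (perfect 5th) → G#
7th (minor 7th) → B
13th (minor 13th) → A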